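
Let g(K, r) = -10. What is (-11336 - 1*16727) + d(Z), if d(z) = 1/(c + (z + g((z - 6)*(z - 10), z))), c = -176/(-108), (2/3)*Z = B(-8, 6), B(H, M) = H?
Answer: -15434677/550 ≈ -28063.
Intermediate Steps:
Z = -12 (Z = (3/2)*(-8) = -12)
c = 44/27 (c = -176*(-1/108) = 44/27 ≈ 1.6296)
d(z) = 1/(-226/27 + z) (d(z) = 1/(44/27 + (z - 10)) = 1/(44/27 + (-10 + z)) = 1/(-226/27 + z))
(-11336 - 1*16727) + d(Z) = (-11336 - 1*16727) + 27/(-226 + 27*(-12)) = (-11336 - 16727) + 27/(-226 - 324) = -28063 + 27/(-550) = -28063 + 27*(-1/550) = -28063 - 27/550 = -15434677/550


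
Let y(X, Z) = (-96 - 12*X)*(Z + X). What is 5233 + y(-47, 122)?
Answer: 40333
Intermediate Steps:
y(X, Z) = (-96 - 12*X)*(X + Z)
5233 + y(-47, 122) = 5233 + (-96*(-47) - 96*122 - 12*(-47)**2 - 12*(-47)*122) = 5233 + (4512 - 11712 - 12*2209 + 68808) = 5233 + (4512 - 11712 - 26508 + 68808) = 5233 + 35100 = 40333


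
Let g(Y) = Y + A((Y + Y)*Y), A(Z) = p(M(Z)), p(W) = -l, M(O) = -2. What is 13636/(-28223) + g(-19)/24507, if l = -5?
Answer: -47796082/98808723 ≈ -0.48372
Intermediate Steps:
p(W) = 5 (p(W) = -1*(-5) = 5)
A(Z) = 5
g(Y) = 5 + Y (g(Y) = Y + 5 = 5 + Y)
13636/(-28223) + g(-19)/24507 = 13636/(-28223) + (5 - 19)/24507 = 13636*(-1/28223) - 14*1/24507 = -13636/28223 - 2/3501 = -47796082/98808723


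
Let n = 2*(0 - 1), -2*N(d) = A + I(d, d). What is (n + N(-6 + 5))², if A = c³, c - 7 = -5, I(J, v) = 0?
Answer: 36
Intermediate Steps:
c = 2 (c = 7 - 5 = 2)
A = 8 (A = 2³ = 8)
N(d) = -4 (N(d) = -(8 + 0)/2 = -½*8 = -4)
n = -2 (n = 2*(-1) = -2)
(n + N(-6 + 5))² = (-2 - 4)² = (-6)² = 36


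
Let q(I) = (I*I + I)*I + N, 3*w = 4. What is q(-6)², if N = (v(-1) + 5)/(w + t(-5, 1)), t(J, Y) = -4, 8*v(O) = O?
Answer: 135419769/4096 ≈ 33061.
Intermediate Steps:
v(O) = O/8
w = 4/3 (w = (⅓)*4 = 4/3 ≈ 1.3333)
N = -117/64 (N = ((⅛)*(-1) + 5)/(4/3 - 4) = (-⅛ + 5)/(-8/3) = (39/8)*(-3/8) = -117/64 ≈ -1.8281)
q(I) = -117/64 + I*(I + I²) (q(I) = (I*I + I)*I - 117/64 = (I² + I)*I - 117/64 = (I + I²)*I - 117/64 = I*(I + I²) - 117/64 = -117/64 + I*(I + I²))
q(-6)² = (-117/64 + (-6)² + (-6)³)² = (-117/64 + 36 - 216)² = (-11637/64)² = 135419769/4096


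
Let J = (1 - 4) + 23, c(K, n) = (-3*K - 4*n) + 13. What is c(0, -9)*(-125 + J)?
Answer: -5145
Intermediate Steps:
c(K, n) = 13 - 4*n - 3*K (c(K, n) = (-4*n - 3*K) + 13 = 13 - 4*n - 3*K)
J = 20 (J = -3 + 23 = 20)
c(0, -9)*(-125 + J) = (13 - 4*(-9) - 3*0)*(-125 + 20) = (13 + 36 + 0)*(-105) = 49*(-105) = -5145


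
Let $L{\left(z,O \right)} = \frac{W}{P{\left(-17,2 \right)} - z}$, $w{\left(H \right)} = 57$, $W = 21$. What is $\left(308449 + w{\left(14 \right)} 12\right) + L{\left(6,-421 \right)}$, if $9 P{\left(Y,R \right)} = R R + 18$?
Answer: $\frac{9892067}{32} \approx 3.0913 \cdot 10^{5}$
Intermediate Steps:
$P{\left(Y,R \right)} = 2 + \frac{R^{2}}{9}$ ($P{\left(Y,R \right)} = \frac{R R + 18}{9} = \frac{R^{2} + 18}{9} = \frac{18 + R^{2}}{9} = 2 + \frac{R^{2}}{9}$)
$L{\left(z,O \right)} = \frac{21}{\frac{22}{9} - z}$ ($L{\left(z,O \right)} = \frac{21}{\left(2 + \frac{2^{2}}{9}\right) - z} = \frac{21}{\left(2 + \frac{1}{9} \cdot 4\right) - z} = \frac{21}{\left(2 + \frac{4}{9}\right) - z} = \frac{21}{\frac{22}{9} - z}$)
$\left(308449 + w{\left(14 \right)} 12\right) + L{\left(6,-421 \right)} = \left(308449 + 57 \cdot 12\right) - \frac{189}{-22 + 9 \cdot 6} = \left(308449 + 684\right) - \frac{189}{-22 + 54} = 309133 - \frac{189}{32} = \frac{9892067}{32}$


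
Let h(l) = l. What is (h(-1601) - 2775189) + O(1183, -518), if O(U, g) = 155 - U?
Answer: -2777818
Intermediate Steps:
(h(-1601) - 2775189) + O(1183, -518) = (-1601 - 2775189) + (155 - 1*1183) = -2776790 + (155 - 1183) = -2776790 - 1028 = -2777818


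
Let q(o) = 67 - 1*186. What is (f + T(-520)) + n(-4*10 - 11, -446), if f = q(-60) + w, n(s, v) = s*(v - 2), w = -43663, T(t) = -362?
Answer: -21296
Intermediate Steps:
q(o) = -119 (q(o) = 67 - 186 = -119)
n(s, v) = s*(-2 + v)
f = -43782 (f = -119 - 43663 = -43782)
(f + T(-520)) + n(-4*10 - 11, -446) = (-43782 - 362) + (-4*10 - 11)*(-2 - 446) = -44144 + (-40 - 11)*(-448) = -44144 - 51*(-448) = -44144 + 22848 = -21296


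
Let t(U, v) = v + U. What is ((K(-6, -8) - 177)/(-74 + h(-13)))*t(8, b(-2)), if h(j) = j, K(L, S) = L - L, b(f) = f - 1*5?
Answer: 59/29 ≈ 2.0345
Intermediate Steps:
b(f) = -5 + f (b(f) = f - 5 = -5 + f)
t(U, v) = U + v
K(L, S) = 0
((K(-6, -8) - 177)/(-74 + h(-13)))*t(8, b(-2)) = ((0 - 177)/(-74 - 13))*(8 + (-5 - 2)) = (-177/(-87))*(8 - 7) = -177*(-1/87)*1 = (59/29)*1 = 59/29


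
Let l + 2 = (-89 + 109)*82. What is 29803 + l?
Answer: 31441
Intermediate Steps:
l = 1638 (l = -2 + (-89 + 109)*82 = -2 + 20*82 = -2 + 1640 = 1638)
29803 + l = 29803 + 1638 = 31441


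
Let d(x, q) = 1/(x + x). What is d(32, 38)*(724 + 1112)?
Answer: 459/16 ≈ 28.688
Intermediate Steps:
d(x, q) = 1/(2*x)
d(32, 38)*(724 + 1112) = ((½)/32)*(724 + 1112) = ((½)*(1/32))*1836 = (1/64)*1836 = 459/16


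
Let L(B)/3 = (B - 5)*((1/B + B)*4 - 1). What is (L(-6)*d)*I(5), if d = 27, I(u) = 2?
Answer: 45738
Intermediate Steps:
L(B) = 3*(-5 + B)*(-1 + 4*B + 4/B) (L(B) = 3*((B - 5)*((1/B + B)*4 - 1)) = 3*((-5 + B)*((B + 1/B)*4 - 1)) = 3*((-5 + B)*((4*B + 4/B) - 1)) = 3*((-5 + B)*(-1 + 4*B + 4/B)) = 3*(-5 + B)*(-1 + 4*B + 4/B))
(L(-6)*d)*I(5) = ((27 - 63*(-6) - 60/(-6) + 12*(-6)²)*27)*2 = ((27 + 378 - 60*(-⅙) + 12*36)*27)*2 = ((27 + 378 + 10 + 432)*27)*2 = (847*27)*2 = 22869*2 = 45738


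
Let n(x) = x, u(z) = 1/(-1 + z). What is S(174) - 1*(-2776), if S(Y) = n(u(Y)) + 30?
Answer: 485439/173 ≈ 2806.0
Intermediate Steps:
S(Y) = 30 + 1/(-1 + Y) (S(Y) = 1/(-1 + Y) + 30 = 30 + 1/(-1 + Y))
S(174) - 1*(-2776) = (-29 + 30*174)/(-1 + 174) - 1*(-2776) = (-29 + 5220)/173 + 2776 = (1/173)*5191 + 2776 = 5191/173 + 2776 = 485439/173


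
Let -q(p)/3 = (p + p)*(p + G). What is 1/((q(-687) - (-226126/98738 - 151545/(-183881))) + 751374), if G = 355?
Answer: -9078021089/5602305846142172 ≈ -1.6204e-6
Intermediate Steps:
q(p) = -6*p*(355 + p) (q(p) = -3*(p + p)*(p + 355) = -3*2*p*(355 + p) = -6*p*(355 + p))
1/((q(-687) - (-226126/98738 - 151545/(-183881))) + 751374) = 1/((-6*(-687)*(355 - 687) - (-226126/98738 - 151545/(-183881))) + 751374) = 1/((-6*(-687)*(-332) - (-226126*1/98738 - 151545*(-1/183881))) + 751374) = 1/((-1368504 - (-113063/49369 + 151545/183881)) + 751374) = 1/((-1368504 - 1*(-13308512398/9078021089)) + 751374) = 1/((-1368504 + 13308512398/9078021089) + 751374) = 1/(-12423294863868458/9078021089 + 751374) = 1/(-5602305846142172/9078021089) = -9078021089/5602305846142172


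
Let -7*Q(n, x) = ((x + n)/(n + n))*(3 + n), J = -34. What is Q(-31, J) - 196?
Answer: -5946/31 ≈ -191.81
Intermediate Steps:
Q(n, x) = -(3 + n)*(n + x)/(14*n) (Q(n, x) = -(x + n)/(n + n)*(3 + n)/7 = -(n + x)/((2*n))*(3 + n)/7 = -(n + x)*(1/(2*n))*(3 + n)/7 = -(n + x)/(2*n)*(3 + n)/7 = -(3 + n)*(n + x)/(14*n))
Q(-31, J) - 196 = (1/14)*(-3*(-34) - 1*(-31)*(3 - 31 - 34))/(-31) - 196 = (1/14)*(-1/31)*(102 - 1*(-31)*(-62)) - 196 = (1/14)*(-1/31)*(102 - 1922) - 196 = (1/14)*(-1/31)*(-1820) - 196 = 130/31 - 196 = -5946/31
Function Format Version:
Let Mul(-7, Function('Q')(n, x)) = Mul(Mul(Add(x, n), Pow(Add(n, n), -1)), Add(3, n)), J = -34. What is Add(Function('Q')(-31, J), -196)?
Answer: Rational(-5946, 31) ≈ -191.81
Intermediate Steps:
Function('Q')(n, x) = Mul(Rational(-1, 14), Pow(n, -1), Add(3, n), Add(n, x)) (Function('Q')(n, x) = Mul(Rational(-1, 7), Mul(Mul(Add(x, n), Pow(Add(n, n), -1)), Add(3, n))) = Mul(Rational(-1, 7), Mul(Mul(Add(n, x), Pow(Mul(2, n), -1)), Add(3, n))) = Mul(Rational(-1, 7), Mul(Mul(Add(n, x), Mul(Rational(1, 2), Pow(n, -1))), Add(3, n))) = Mul(Rational(-1, 7), Mul(Mul(Rational(1, 2), Pow(n, -1), Add(n, x)), Add(3, n))) = Mul(Rational(-1, 7), Mul(Rational(1, 2), Pow(n, -1), Add(3, n), Add(n, x))) = Mul(Rational(-1, 14), Pow(n, -1), Add(3, n), Add(n, x)))
Add(Function('Q')(-31, J), -196) = Add(Mul(Rational(1, 14), Pow(-31, -1), Add(Mul(-3, -34), Mul(-1, -31, Add(3, -31, -34)))), -196) = Add(Mul(Rational(1, 14), Rational(-1, 31), Add(102, Mul(-1, -31, -62))), -196) = Add(Mul(Rational(1, 14), Rational(-1, 31), Add(102, -1922)), -196) = Add(Mul(Rational(1, 14), Rational(-1, 31), -1820), -196) = Add(Rational(130, 31), -196) = Rational(-5946, 31)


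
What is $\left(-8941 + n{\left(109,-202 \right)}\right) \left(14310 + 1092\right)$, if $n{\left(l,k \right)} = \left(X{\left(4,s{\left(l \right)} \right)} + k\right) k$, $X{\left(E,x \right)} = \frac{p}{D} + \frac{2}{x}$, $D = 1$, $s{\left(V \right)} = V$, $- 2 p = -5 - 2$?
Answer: $\frac{52299031200}{109} \approx 4.7981 \cdot 10^{8}$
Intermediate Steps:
$p = \frac{7}{2}$ ($p = - \frac{-5 - 2}{2} = \left(- \frac{1}{2}\right) \left(-7\right) = \frac{7}{2} \approx 3.5$)
$X{\left(E,x \right)} = \frac{7}{2} + \frac{2}{x}$ ($X{\left(E,x \right)} = \frac{7}{2 \cdot 1} + \frac{2}{x} = \frac{7}{2} \cdot 1 + \frac{2}{x} = \frac{7}{2} + \frac{2}{x}$)
$n{\left(l,k \right)} = k \left(\frac{7}{2} + k + \frac{2}{l}\right)$ ($n{\left(l,k \right)} = \left(\left(\frac{7}{2} + \frac{2}{l}\right) + k\right) k = \left(\frac{7}{2} + k + \frac{2}{l}\right) k = k \left(\frac{7}{2} + k + \frac{2}{l}\right)$)
$\left(-8941 + n{\left(109,-202 \right)}\right) \left(14310 + 1092\right) = \left(-8941 + \left(\left(-202\right)^{2} + \frac{7}{2} \left(-202\right) + 2 \left(-202\right) \frac{1}{109}\right)\right) \left(14310 + 1092\right) = \left(-8941 + \left(40804 - 707 + 2 \left(-202\right) \frac{1}{109}\right)\right) 15402 = \left(-8941 - - \frac{4370169}{109}\right) 15402 = \left(-8941 + \frac{4370169}{109}\right) 15402 = \frac{3395600}{109} \cdot 15402 = \frac{52299031200}{109}$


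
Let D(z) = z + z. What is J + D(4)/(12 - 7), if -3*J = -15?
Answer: 33/5 ≈ 6.6000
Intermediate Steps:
J = 5 (J = -⅓*(-15) = 5)
D(z) = 2*z
J + D(4)/(12 - 7) = 5 + (2*4)/(12 - 7) = 5 + 8/5 = 33/5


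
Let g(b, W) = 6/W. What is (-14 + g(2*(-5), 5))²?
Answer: 4096/25 ≈ 163.84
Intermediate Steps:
(-14 + g(2*(-5), 5))² = (-14 + 6/5)² = (-64/5)² = 4096/25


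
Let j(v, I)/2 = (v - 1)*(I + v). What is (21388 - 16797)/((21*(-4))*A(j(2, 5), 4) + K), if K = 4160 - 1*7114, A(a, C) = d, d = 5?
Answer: -4591/3374 ≈ -1.3607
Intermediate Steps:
j(v, I) = 2*(-1 + v)*(I + v) (j(v, I) = 2*((v - 1)*(I + v)) = 2*((-1 + v)*(I + v)) = 2*(-1 + v)*(I + v))
A(a, C) = 5
K = -2954 (K = 4160 - 7114 = -2954)
(21388 - 16797)/((21*(-4))*A(j(2, 5), 4) + K) = (21388 - 16797)/((21*(-4))*5 - 2954) = 4591/(-84*5 - 2954) = 4591/(-420 - 2954) = 4591/(-3374) = 4591*(-1/3374) = -4591/3374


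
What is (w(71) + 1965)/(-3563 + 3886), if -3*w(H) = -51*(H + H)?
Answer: 4379/323 ≈ 13.557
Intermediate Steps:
w(H) = 34*H (w(H) = -(-17)*(H + H) = -(-17)*2*H = -(-34)*H = 34*H)
(w(71) + 1965)/(-3563 + 3886) = (34*71 + 1965)/(-3563 + 3886) = (2414 + 1965)/323 = 4379*(1/323) = 4379/323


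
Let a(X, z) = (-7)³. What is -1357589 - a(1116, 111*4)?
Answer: -1357246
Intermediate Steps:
a(X, z) = -343
-1357589 - a(1116, 111*4) = -1357589 - 1*(-343) = -1357589 + 343 = -1357246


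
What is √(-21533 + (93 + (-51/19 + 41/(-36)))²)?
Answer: I*√6353709239/684 ≈ 116.54*I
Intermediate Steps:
√(-21533 + (93 + (-51/19 + 41/(-36)))²) = √(-21533 + (93 + (-51*1/19 + 41*(-1/36)))²) = √(-21533 + (93 + (-51/19 - 41/36))²) = √(-21533 + (93 - 2615/684)²) = √(-21533 + (60997/684)²) = √(-21533 + 3720634009/467856) = √(-6353709239/467856) = I*√6353709239/684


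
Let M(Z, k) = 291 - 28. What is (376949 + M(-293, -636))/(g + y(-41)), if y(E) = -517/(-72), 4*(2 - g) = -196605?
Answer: 27159264/3539551 ≈ 7.6731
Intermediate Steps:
g = 196613/4 (g = 2 - ¼*(-196605) = 2 + 196605/4 = 196613/4 ≈ 49153.)
y(E) = 517/72 (y(E) = -517*(-1/72) = 517/72)
M(Z, k) = 263
(376949 + M(-293, -636))/(g + y(-41)) = (376949 + 263)/(196613/4 + 517/72) = 377212/(3539551/72) = 377212*(72/3539551) = 27159264/3539551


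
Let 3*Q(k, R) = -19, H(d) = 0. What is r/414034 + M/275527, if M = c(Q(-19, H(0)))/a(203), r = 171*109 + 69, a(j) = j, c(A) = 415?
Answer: 523273662329/11578870910677 ≈ 0.045192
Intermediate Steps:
Q(k, R) = -19/3 (Q(k, R) = (⅓)*(-19) = -19/3)
r = 18708 (r = 18639 + 69 = 18708)
M = 415/203 ≈ 2.0443
r/414034 + M/275527 = 18708/414034 + (415/203)/275527 = 18708*(1/414034) + (415/203)*(1/275527) = 9354/207017 + 415/55931981 = 523273662329/11578870910677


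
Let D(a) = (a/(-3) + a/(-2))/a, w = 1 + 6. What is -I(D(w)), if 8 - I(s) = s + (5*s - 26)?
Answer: -39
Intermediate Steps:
w = 7
D(a) = -5/6 (D(a) = (a*(-1/3) + a*(-1/2))/a = (-a/3 - a/2)/a = (-5*a/6)/a = -5/6)
I(s) = 34 - 6*s (I(s) = 8 - (s + (5*s - 26)) = 8 - (s + (-26 + 5*s)) = 8 - (-26 + 6*s) = 8 + (26 - 6*s) = 34 - 6*s)
-I(D(w)) = -(34 - 6*(-5/6)) = -(34 + 5) = -1*39 = -39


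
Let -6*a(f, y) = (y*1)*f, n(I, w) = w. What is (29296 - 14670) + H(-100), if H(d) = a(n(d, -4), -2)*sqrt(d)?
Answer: 14626 - 40*I/3 ≈ 14626.0 - 13.333*I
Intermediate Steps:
a(f, y) = -f*y/6 (a(f, y) = -y*1*f/6 = -y*f/6 = -f*y/6)
H(d) = -4*sqrt(d)/3 (H(d) = (-1/6*(-4)*(-2))*sqrt(d) = -4*sqrt(d)/3)
(29296 - 14670) + H(-100) = (29296 - 14670) - 40*I/3 = 14626 - 40*I/3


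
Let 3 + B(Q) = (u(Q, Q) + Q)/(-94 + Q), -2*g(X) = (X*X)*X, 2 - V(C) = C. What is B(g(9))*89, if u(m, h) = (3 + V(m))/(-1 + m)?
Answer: -131417756/670327 ≈ -196.05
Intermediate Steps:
V(C) = 2 - C
g(X) = -X³/2 (g(X) = -X*X*X/2 = -X²*X/2 = -X³/2)
u(m, h) = (5 - m)/(-1 + m) (u(m, h) = (3 + (2 - m))/(-1 + m) = (5 - m)/(-1 + m))
B(Q) = -3 + (Q + (5 - Q)/(-1 + Q))/(-94 + Q) (B(Q) = -3 + ((5 - Q)/(-1 + Q) + Q)/(-94 + Q) = -3 + (Q + (5 - Q)/(-1 + Q))/(-94 + Q))
B(g(9))*89 = ((5 - (-1)*9³/2 + 2*(-1 - ½*9³)*(141 - (-1)*9³/2))/((-1 - ½*9³)*(-94 - ½*9³)))*89 = ((5 - (-1)*729/2 + 2*(-1 - ½*729)*(141 - (-1)*729/2))/((-1 - ½*729)*(-94 - ½*729)))*89 = ((5 - 1*(-729/2) + 2*(-1 - 729/2)*(141 - 1*(-729/2)))/((-1 - 729/2)*(-94 - 729/2)))*89 = ((5 + 729/2 + 2*(-731/2)*(141 + 729/2))/((-731/2)*(-917/2)))*89 = -2/731*(-2/917)*(5 + 729/2 + 2*(-731/2)*(1011/2))*89 = -2/731*(-2/917)*(5 + 729/2 - 739041/2)*89 = -2/731*(-2/917)*(-369151)*89 = -1476604/670327*89 = -131417756/670327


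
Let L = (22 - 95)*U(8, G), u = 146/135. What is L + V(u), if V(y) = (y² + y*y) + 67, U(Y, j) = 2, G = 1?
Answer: -1397143/18225 ≈ -76.661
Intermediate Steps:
u = 146/135 (u = 146*(1/135) = 146/135 ≈ 1.0815)
L = -146 (L = (22 - 95)*2 = -73*2 = -146)
V(y) = 67 + 2*y² (V(y) = (y² + y²) + 67 = 2*y² + 67 = 67 + 2*y²)
L + V(u) = -146 + (67 + 2*(146/135)²) = -146 + (67 + 2*(21316/18225)) = -146 + (67 + 42632/18225) = -146 + 1263707/18225 = -1397143/18225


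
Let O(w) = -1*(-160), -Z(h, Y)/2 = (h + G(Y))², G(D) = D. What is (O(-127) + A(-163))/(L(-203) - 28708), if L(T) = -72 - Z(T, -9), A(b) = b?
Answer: -3/61108 ≈ -4.9093e-5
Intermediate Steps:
Z(h, Y) = -2*(Y + h)² (Z(h, Y) = -2*(h + Y)² = -2*(Y + h)²)
L(T) = -72 + 2*(-9 + T)² (L(T) = -72 - (-2)*(-9 + T)² = -72 + 2*(-9 + T)²)
O(w) = 160
(O(-127) + A(-163))/(L(-203) - 28708) = (160 - 163)/((-72 + 2*(-9 - 203)²) - 28708) = -3/((-72 + 2*(-212)²) - 28708) = -3/((-72 + 2*44944) - 28708) = -3/((-72 + 89888) - 28708) = -3/(89816 - 28708) = -3/61108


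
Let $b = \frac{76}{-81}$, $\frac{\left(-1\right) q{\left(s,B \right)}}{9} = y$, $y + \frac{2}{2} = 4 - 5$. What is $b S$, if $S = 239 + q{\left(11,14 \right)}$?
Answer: $- \frac{19532}{81} \approx -241.14$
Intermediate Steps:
$y = -2$ ($y = -1 + \left(4 - 5\right) = -1 - 1 = -2$)
$q{\left(s,B \right)} = 18$ ($q{\left(s,B \right)} = \left(-9\right) \left(-2\right) = 18$)
$S = 257$ ($S = 239 + 18 = 257$)
$b = - \frac{76}{81}$ ($b = 76 \left(- \frac{1}{81}\right) = - \frac{76}{81} \approx -0.93827$)
$b S = \left(- \frac{76}{81}\right) 257 = - \frac{19532}{81}$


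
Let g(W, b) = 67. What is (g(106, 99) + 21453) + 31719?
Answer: 53239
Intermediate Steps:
(g(106, 99) + 21453) + 31719 = (67 + 21453) + 31719 = 21520 + 31719 = 53239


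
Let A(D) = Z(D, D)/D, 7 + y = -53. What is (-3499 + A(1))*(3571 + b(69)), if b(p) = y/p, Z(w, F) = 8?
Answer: -286656483/23 ≈ -1.2463e+7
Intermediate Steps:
y = -60 (y = -7 - 53 = -60)
b(p) = -60/p
A(D) = 8/D
(-3499 + A(1))*(3571 + b(69)) = (-3499 + 8/1)*(3571 - 60/69) = (-3499 + 8*1)*(3571 - 60*1/69) = (-3499 + 8)*(3571 - 20/23) = -3491*82113/23 = -286656483/23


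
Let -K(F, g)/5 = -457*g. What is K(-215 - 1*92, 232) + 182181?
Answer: 712301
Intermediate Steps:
K(F, g) = 2285*g (K(F, g) = -(-2285)*g = 2285*g)
K(-215 - 1*92, 232) + 182181 = 2285*232 + 182181 = 530120 + 182181 = 712301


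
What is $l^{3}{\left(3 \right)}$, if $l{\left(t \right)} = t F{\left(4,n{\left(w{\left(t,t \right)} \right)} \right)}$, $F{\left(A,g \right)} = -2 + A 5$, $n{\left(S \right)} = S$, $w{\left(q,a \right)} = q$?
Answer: $157464$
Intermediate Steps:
$F{\left(A,g \right)} = -2 + 5 A$
$l{\left(t \right)} = 18 t$ ($l{\left(t \right)} = t \left(-2 + 5 \cdot 4\right) = t \left(-2 + 20\right) = t 18 = 18 t$)
$l^{3}{\left(3 \right)} = \left(18 \cdot 3\right)^{3} = 54^{3} = 157464$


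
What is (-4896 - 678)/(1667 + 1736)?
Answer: -5574/3403 ≈ -1.6380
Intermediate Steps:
(-4896 - 678)/(1667 + 1736) = -5574/3403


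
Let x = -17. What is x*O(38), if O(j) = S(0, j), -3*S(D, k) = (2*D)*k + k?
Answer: 646/3 ≈ 215.33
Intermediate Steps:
S(D, k) = -k/3 - 2*D*k/3 (S(D, k) = -((2*D)*k + k)/3 = -(2*D*k + k)/3 = -(k + 2*D*k)/3 = -k/3 - 2*D*k/3)
O(j) = -j/3 (O(j) = -j*(1 + 2*0)/3 = -j*(1 + 0)/3 = -1/3*j*1 = -j/3)
x*O(38) = -(-17)*38/3 = -17*(-38/3) = 646/3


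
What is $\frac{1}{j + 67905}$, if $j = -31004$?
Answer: $\frac{1}{36901} \approx 2.71 \cdot 10^{-5}$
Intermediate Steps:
$\frac{1}{j + 67905} = \frac{1}{-31004 + 67905} = \frac{1}{36901}$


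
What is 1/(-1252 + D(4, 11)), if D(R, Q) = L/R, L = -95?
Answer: -4/5103 ≈ -0.00078385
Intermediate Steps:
D(R, Q) = -95/R
1/(-1252 + D(4, 11)) = 1/(-1252 - 95/4) = 1/(-5103/4) = -4/5103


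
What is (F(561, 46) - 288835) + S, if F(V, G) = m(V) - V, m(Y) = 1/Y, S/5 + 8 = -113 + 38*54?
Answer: -156934700/561 ≈ -2.7974e+5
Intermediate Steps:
S = 9655 (S = -40 + 5*(-113 + 38*54) = -40 + 5*(-113 + 2052) = -40 + 5*1939 = -40 + 9695 = 9655)
F(V, G) = 1/V - V
(F(561, 46) - 288835) + S = ((1/561 - 1*561) - 288835) + 9655 = ((1/561 - 561) - 288835) + 9655 = (-314720/561 - 288835) + 9655 = -162351155/561 + 9655 = -156934700/561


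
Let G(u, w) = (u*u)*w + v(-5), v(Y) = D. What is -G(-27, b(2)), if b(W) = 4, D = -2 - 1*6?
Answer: -2908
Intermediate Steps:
D = -8 (D = -2 - 6 = -8)
v(Y) = -8
G(u, w) = -8 + w*u**2 (G(u, w) = (u*u)*w - 8 = u**2*w - 8 = w*u**2 - 8 = -8 + w*u**2)
-G(-27, b(2)) = -(-8 + 4*(-27)**2) = -(-8 + 4*729) = -(-8 + 2916) = -1*2908 = -2908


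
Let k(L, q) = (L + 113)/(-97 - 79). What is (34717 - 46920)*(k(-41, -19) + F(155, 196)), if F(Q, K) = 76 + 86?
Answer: -43381665/22 ≈ -1.9719e+6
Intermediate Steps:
F(Q, K) = 162
k(L, q) = -113/176 - L/176 (k(L, q) = (113 + L)/(-176) = (113 + L)*(-1/176) = -113/176 - L/176)
(34717 - 46920)*(k(-41, -19) + F(155, 196)) = (34717 - 46920)*((-113/176 - 1/176*(-41)) + 162) = -12203*((-113/176 + 41/176) + 162) = -12203*(-9/22 + 162) = -12203*3555/22 = -43381665/22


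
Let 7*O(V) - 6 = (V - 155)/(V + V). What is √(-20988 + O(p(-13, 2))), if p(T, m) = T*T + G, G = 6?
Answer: 2*I*√6427310/35 ≈ 144.87*I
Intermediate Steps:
p(T, m) = 6 + T² (p(T, m) = T*T + 6 = T² + 6 = 6 + T²)
O(V) = 6/7 + (-155 + V)/(14*V) (O(V) = 6/7 + ((V - 155)/(V + V))/7 = 6/7 + ((-155 + V)/((2*V)))/7 = 6/7 + ((-155 + V)*(1/(2*V)))/7 = 6/7 + ((-155 + V)/(2*V))/7 = 6/7 + (-155 + V)/(14*V))
√(-20988 + O(p(-13, 2))) = √(-20988 + (-155 + 13*(6 + (-13)²))/(14*(6 + (-13)²))) = √(-20988 + (-155 + 13*(6 + 169))/(14*(6 + 169))) = √(-20988 + (1/14)*(-155 + 13*175)/175) = √(-20988 + (1/14)*(1/175)*(-155 + 2275)) = √(-20988 + (1/14)*(1/175)*2120) = √(-20988 + 212/245) = √(-5141848/245) = 2*I*√6427310/35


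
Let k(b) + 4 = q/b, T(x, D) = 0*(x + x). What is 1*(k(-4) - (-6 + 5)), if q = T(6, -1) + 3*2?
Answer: -9/2 ≈ -4.5000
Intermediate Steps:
T(x, D) = 0 (T(x, D) = 0*(2*x) = 0)
q = 6 (q = 0 + 3*2 = 0 + 6 = 6)
k(b) = -4 + 6/b
1*(k(-4) - (-6 + 5)) = 1*((-4 + 6/(-4)) - (-6 + 5)) = 1*((-4 + 6*(-¼)) - 1*(-1)) = 1*((-4 - 3/2) + 1) = 1*(-11/2 + 1) = 1*(-9/2) = -9/2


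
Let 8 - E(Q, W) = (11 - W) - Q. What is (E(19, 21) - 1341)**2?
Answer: 1700416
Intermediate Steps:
E(Q, W) = -3 + Q + W (E(Q, W) = 8 - ((11 - W) - Q) = 8 - (11 - Q - W) = 8 + (-11 + Q + W) = -3 + Q + W)
(E(19, 21) - 1341)**2 = ((-3 + 19 + 21) - 1341)**2 = (37 - 1341)**2 = (-1304)**2 = 1700416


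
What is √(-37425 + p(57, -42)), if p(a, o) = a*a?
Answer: 8*I*√534 ≈ 184.87*I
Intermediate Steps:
p(a, o) = a²
√(-37425 + p(57, -42)) = √(-37425 + 57²) = √(-37425 + 3249) = √(-34176) = 8*I*√534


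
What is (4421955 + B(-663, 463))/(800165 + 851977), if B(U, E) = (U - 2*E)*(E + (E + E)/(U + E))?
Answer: 123120169/55071400 ≈ 2.2356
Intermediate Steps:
B(U, E) = (E + 2*E/(E + U))*(U - 2*E) (B(U, E) = (U - 2*E)*(E + (2*E)/(E + U)) = (U - 2*E)*(E + 2*E/(E + U)) = (E + 2*E/(E + U))*(U - 2*E))
(4421955 + B(-663, 463))/(800165 + 851977) = (4421955 + 463*((-663)**2 - 4*463 - 2*463**2 + 2*(-663) - 1*463*(-663))/(463 - 663))/(800165 + 851977) = (4421955 + 463*(439569 - 1852 - 2*214369 - 1326 + 306969)/(-200))/1652142 = (4421955 + 463*(-1/200)*(439569 - 1852 - 428738 - 1326 + 306969))*(1/1652142) = (4421955 + 463*(-1/200)*314622)*(1/1652142) = (4421955 - 72834993/100)*(1/1652142) = (369360507/100)*(1/1652142) = 123120169/55071400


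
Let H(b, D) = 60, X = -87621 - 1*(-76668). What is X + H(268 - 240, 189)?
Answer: -10893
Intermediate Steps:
X = -10953 (X = -87621 + 76668 = -10953)
X + H(268 - 240, 189) = -10953 + 60 = -10893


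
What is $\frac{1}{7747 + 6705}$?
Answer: $\frac{1}{14452} \approx 6.9195 \cdot 10^{-5}$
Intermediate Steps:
$\frac{1}{7747 + 6705} = \frac{1}{14452}$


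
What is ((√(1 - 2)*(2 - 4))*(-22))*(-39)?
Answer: -1716*I ≈ -1716.0*I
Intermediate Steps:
((√(1 - 2)*(2 - 4))*(-22))*(-39) = ((√(-1)*(-2))*(-22))*(-39) = ((I*(-2))*(-22))*(-39) = (-2*I*(-22))*(-39) = (44*I)*(-39) = -1716*I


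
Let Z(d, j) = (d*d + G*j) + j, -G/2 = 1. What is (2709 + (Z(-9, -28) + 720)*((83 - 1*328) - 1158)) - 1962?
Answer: -1162340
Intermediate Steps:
G = -2 (G = -2*1 = -2)
Z(d, j) = d² - j (Z(d, j) = (d*d - 2*j) + j = (d² - 2*j) + j = d² - j)
(2709 + (Z(-9, -28) + 720)*((83 - 1*328) - 1158)) - 1962 = (2709 + (((-9)² - 1*(-28)) + 720)*((83 - 1*328) - 1158)) - 1962 = (2709 + ((81 + 28) + 720)*((83 - 328) - 1158)) - 1962 = (2709 + (109 + 720)*(-245 - 1158)) - 1962 = (2709 + 829*(-1403)) - 1962 = (2709 - 1163087) - 1962 = -1160378 - 1962 = -1162340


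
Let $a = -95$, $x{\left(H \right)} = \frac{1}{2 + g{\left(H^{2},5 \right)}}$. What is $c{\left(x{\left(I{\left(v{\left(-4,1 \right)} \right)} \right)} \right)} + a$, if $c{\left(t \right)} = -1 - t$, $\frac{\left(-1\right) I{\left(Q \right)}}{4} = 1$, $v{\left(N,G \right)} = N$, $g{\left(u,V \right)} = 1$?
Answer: $- \frac{289}{3} \approx -96.333$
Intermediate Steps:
$I{\left(Q \right)} = -4$ ($I{\left(Q \right)} = \left(-4\right) 1 = -4$)
$x{\left(H \right)} = \frac{1}{3}$ ($x{\left(H \right)} = \frac{1}{2 + 1} = \frac{1}{3}$)
$c{\left(x{\left(I{\left(v{\left(-4,1 \right)} \right)} \right)} \right)} + a = \left(-1 - \frac{1}{3}\right) - 95 = - \frac{4}{3} - 95 = - \frac{289}{3}$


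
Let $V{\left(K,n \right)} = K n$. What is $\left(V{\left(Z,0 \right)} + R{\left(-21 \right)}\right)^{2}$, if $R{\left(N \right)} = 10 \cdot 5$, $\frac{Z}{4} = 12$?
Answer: $2500$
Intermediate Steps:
$Z = 48$ ($Z = 4 \cdot 12 = 48$)
$R{\left(N \right)} = 50$
$\left(V{\left(Z,0 \right)} + R{\left(-21 \right)}\right)^{2} = \left(48 \cdot 0 + 50\right)^{2} = \left(0 + 50\right)^{2} = 50^{2} = 2500$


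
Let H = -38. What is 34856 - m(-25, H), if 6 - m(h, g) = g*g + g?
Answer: 36256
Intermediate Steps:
m(h, g) = 6 - g - g² (m(h, g) = 6 - (g*g + g) = 6 - (g² + g) = 6 - (g + g²) = 6 + (-g - g²) = 6 - g - g²)
34856 - m(-25, H) = 34856 - (6 - 1*(-38) - 1*(-38)²) = 34856 - (6 + 38 - 1*1444) = 34856 - (6 + 38 - 1444) = 34856 - 1*(-1400) = 34856 + 1400 = 36256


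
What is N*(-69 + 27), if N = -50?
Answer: 2100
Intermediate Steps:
N*(-69 + 27) = -50*(-69 + 27) = -50*(-42) = 2100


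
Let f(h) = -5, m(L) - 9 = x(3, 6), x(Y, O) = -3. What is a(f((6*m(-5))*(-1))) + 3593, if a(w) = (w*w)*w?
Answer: 3468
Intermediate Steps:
m(L) = 6 (m(L) = 9 - 3 = 6)
a(w) = w**3 (a(w) = w**2*w = w**3)
a(f((6*m(-5))*(-1))) + 3593 = (-5)**3 + 3593 = -125 + 3593 = 3468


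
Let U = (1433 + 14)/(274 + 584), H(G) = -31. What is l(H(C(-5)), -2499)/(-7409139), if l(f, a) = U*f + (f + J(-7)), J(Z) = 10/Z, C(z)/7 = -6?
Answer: 508765/44499288834 ≈ 1.1433e-5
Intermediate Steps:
C(z) = -42 (C(z) = 7*(-6) = -42)
U = 1447/858 ≈ 1.6865
l(f, a) = -10/7 + 2305*f/858 (l(f, a) = 1447*f/858 + (f + 10/(-7)) = 1447*f/858 + (f + 10*(-1/7)) = 1447*f/858 + (f - 10/7) = 1447*f/858 + (-10/7 + f) = -10/7 + 2305*f/858)
l(H(C(-5)), -2499)/(-7409139) = (-10/7 + (2305/858)*(-31))/(-7409139) = (-10/7 - 71455/858)*(-1/7409139) = -508765/6006*(-1/7409139) = 508765/44499288834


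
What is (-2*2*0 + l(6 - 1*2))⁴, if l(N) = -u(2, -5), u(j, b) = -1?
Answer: 1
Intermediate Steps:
l(N) = 1 (l(N) = -1*(-1) = 1)
(-2*2*0 + l(6 - 1*2))⁴ = (-2*2*0 + 1)⁴ = (-4*0 + 1)⁴ = (0 + 1)⁴ = 1⁴ = 1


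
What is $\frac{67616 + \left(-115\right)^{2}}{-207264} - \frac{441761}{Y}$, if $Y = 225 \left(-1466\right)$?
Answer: $\frac{10815958009}{11394338400} \approx 0.94924$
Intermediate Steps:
$Y = -329850$
$\frac{67616 + \left(-115\right)^{2}}{-207264} - \frac{441761}{Y} = \frac{67616 + \left(-115\right)^{2}}{-207264} - \frac{441761}{-329850} = \left(67616 + 13225\right) \left(- \frac{1}{207264}\right) - - \frac{441761}{329850} = 80841 \left(- \frac{1}{207264}\right) + \frac{441761}{329850} = - \frac{26947}{69088} + \frac{441761}{329850} = \frac{10815958009}{11394338400}$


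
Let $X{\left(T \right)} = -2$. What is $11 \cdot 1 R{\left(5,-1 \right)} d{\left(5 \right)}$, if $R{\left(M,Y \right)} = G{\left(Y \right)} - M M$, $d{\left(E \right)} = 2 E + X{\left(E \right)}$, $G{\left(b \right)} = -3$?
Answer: $-2464$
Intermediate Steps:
$d{\left(E \right)} = -2 + 2 E$ ($d{\left(E \right)} = 2 E - 2 = -2 + 2 E$)
$R{\left(M,Y \right)} = -3 - M^{2}$ ($R{\left(M,Y \right)} = -3 - M M = -3 - M^{2}$)
$11 \cdot 1 R{\left(5,-1 \right)} d{\left(5 \right)} = 11 \cdot 1 \left(-3 - 5^{2}\right) \left(-2 + 2 \cdot 5\right) = 11 \cdot 1 \left(-3 - 25\right) \left(-2 + 10\right) = 11 \cdot 1 \left(-3 - 25\right) 8 = 11 \cdot 1 \left(-28\right) 8 = 11 \left(-28\right) 8 = \left(-308\right) 8 = -2464$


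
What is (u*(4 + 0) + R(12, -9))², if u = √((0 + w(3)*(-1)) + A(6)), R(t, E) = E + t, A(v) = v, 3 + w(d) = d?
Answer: 105 + 24*√6 ≈ 163.79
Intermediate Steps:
w(d) = -3 + d
u = √6 (u = √((0 + (-3 + 3)*(-1)) + 6) = √((0 + 0*(-1)) + 6) = √((0 + 0) + 6) = √(0 + 6) = √6 ≈ 2.4495)
(u*(4 + 0) + R(12, -9))² = (√6*(4 + 0) + (-9 + 12))² = (√6*4 + 3)² = (4*√6 + 3)² = (3 + 4*√6)²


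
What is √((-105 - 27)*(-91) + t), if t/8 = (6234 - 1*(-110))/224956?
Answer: 2*√9498142228471/56239 ≈ 109.60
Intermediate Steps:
t = 12688/56239 (t = 8*((6234 - 1*(-110))/224956) = 8*((6234 + 110)*(1/224956)) = 8*(6344*(1/224956)) = 8*(1586/56239) = 12688/56239 ≈ 0.22561)
√((-105 - 27)*(-91) + t) = √((-105 - 27)*(-91) + 12688/56239) = √(-132*(-91) + 12688/56239) = √(12012 + 12688/56239) = √(675555556/56239) = 2*√9498142228471/56239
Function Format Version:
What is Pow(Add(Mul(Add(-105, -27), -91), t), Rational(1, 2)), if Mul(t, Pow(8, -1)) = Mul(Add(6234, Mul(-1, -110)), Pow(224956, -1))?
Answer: Mul(Rational(2, 56239), Pow(9498142228471, Rational(1, 2))) ≈ 109.60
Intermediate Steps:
t = Rational(12688, 56239) (t = Mul(8, Mul(Add(6234, Mul(-1, -110)), Pow(224956, -1))) = Mul(8, Mul(Add(6234, 110), Rational(1, 224956))) = Mul(8, Mul(6344, Rational(1, 224956))) = Mul(8, Rational(1586, 56239)) = Rational(12688, 56239) ≈ 0.22561)
Pow(Add(Mul(Add(-105, -27), -91), t), Rational(1, 2)) = Pow(Add(Mul(Add(-105, -27), -91), Rational(12688, 56239)), Rational(1, 2)) = Pow(Add(Mul(-132, -91), Rational(12688, 56239)), Rational(1, 2)) = Pow(Add(12012, Rational(12688, 56239)), Rational(1, 2)) = Pow(Rational(675555556, 56239), Rational(1, 2)) = Mul(Rational(2, 56239), Pow(9498142228471, Rational(1, 2)))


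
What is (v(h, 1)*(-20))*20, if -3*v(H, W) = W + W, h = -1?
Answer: 800/3 ≈ 266.67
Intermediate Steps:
v(H, W) = -2*W/3 (v(H, W) = -(W + W)/3 = -2*W/3)
(v(h, 1)*(-20))*20 = (-⅔*1*(-20))*20 = -⅔*(-20)*20 = (40/3)*20 = 800/3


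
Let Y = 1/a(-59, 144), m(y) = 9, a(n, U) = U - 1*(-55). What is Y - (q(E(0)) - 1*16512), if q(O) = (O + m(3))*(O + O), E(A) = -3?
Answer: 3293053/199 ≈ 16548.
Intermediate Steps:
a(n, U) = 55 + U (a(n, U) = U + 55 = 55 + U)
q(O) = 2*O*(9 + O) (q(O) = (O + 9)*(O + O) = (9 + O)*(2*O) = 2*O*(9 + O))
Y = 1/199 (Y = 1/(55 + 144) = 1/199 ≈ 0.0050251)
Y - (q(E(0)) - 1*16512) = 1/199 - (2*(-3)*(9 - 3) - 1*16512) = 1/199 - (2*(-3)*6 - 16512) = 1/199 - (-36 - 16512) = 1/199 - 1*(-16548) = 1/199 + 16548 = 3293053/199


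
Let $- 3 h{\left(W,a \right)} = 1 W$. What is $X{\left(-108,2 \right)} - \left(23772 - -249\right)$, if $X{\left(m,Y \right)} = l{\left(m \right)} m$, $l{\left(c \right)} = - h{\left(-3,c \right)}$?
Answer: $-23913$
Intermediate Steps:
$h{\left(W,a \right)} = - \frac{W}{3}$ ($h{\left(W,a \right)} = - \frac{1 W}{3} = - \frac{W}{3}$)
$l{\left(c \right)} = -1$ ($l{\left(c \right)} = - \frac{\left(-1\right) \left(-3\right)}{3} = \left(-1\right) 1 = -1$)
$X{\left(m,Y \right)} = - m$
$X{\left(-108,2 \right)} - \left(23772 - -249\right) = \left(-1\right) \left(-108\right) - \left(23772 - -249\right) = 108 - \left(23772 + 249\right) = 108 - 24021 = -23913$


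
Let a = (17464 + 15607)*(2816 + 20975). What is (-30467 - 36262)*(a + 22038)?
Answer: -52503324685071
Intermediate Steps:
a = 786792161 (a = 33071*23791 = 786792161)
(-30467 - 36262)*(a + 22038) = (-30467 - 36262)*(786792161 + 22038) = -66729*786814199 = -52503324685071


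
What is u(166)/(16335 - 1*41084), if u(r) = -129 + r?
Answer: -37/24749 ≈ -0.0014950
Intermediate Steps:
u(166)/(16335 - 1*41084) = (-129 + 166)/(16335 - 1*41084) = 37/(16335 - 41084) = 37/(-24749) = 37*(-1/24749) = -37/24749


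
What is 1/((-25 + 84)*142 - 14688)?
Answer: -1/6310 ≈ -0.00015848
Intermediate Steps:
1/((-25 + 84)*142 - 14688) = 1/(59*142 - 14688) = 1/(8378 - 14688) = 1/(-6310) = -1/6310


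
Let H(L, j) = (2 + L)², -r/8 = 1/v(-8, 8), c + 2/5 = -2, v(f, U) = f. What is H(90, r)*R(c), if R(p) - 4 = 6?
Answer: 84640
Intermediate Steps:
c = -12/5 (c = -⅖ - 2 = -12/5 ≈ -2.4000)
r = 1 (r = -8/(-8) = -8*(-⅛) = 1)
R(p) = 10 (R(p) = 4 + 6 = 10)
H(90, r)*R(c) = (2 + 90)²*10 = 92²*10 = 8464*10 = 84640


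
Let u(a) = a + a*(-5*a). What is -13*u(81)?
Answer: 425412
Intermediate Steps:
u(a) = a - 5*a²
-13*u(81) = -1053*(1 - 5*81) = -1053*(1 - 405) = -1053*(-404) = -13*(-32724) = 425412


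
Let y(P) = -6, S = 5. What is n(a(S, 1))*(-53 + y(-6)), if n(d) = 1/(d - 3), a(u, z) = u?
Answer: -59/2 ≈ -29.500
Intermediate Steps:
n(d) = 1/(-3 + d)
n(a(S, 1))*(-53 + y(-6)) = (-53 - 6)/(-3 + 5) = -59/2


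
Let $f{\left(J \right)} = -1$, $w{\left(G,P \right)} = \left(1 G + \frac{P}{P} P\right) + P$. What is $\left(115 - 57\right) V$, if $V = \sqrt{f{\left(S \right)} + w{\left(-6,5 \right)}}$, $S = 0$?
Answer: $58 \sqrt{3} \approx 100.46$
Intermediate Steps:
$w{\left(G,P \right)} = G + 2 P$ ($w{\left(G,P \right)} = \left(G + 1 P\right) + P = \left(G + P\right) + P = G + 2 P$)
$V = \sqrt{3}$ ($V = \sqrt{-1 + \left(-6 + 2 \cdot 5\right)} = \sqrt{-1 + \left(-6 + 10\right)} = \sqrt{-1 + 4} = \sqrt{3} \approx 1.732$)
$\left(115 - 57\right) V = \left(115 - 57\right) \sqrt{3} = 58 \sqrt{3}$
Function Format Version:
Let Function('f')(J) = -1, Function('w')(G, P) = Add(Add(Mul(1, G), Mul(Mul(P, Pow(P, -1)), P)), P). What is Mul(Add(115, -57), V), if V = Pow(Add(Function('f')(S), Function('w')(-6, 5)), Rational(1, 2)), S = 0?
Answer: Mul(58, Pow(3, Rational(1, 2))) ≈ 100.46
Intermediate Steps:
Function('w')(G, P) = Add(G, Mul(2, P)) (Function('w')(G, P) = Add(Add(G, Mul(1, P)), P) = Add(Add(G, P), P) = Add(G, Mul(2, P)))
V = Pow(3, Rational(1, 2)) (V = Pow(Add(-1, Add(-6, Mul(2, 5))), Rational(1, 2)) = Pow(Add(-1, Add(-6, 10)), Rational(1, 2)) = Pow(Add(-1, 4), Rational(1, 2)) = Pow(3, Rational(1, 2)) ≈ 1.7320)
Mul(Add(115, -57), V) = Mul(Add(115, -57), Pow(3, Rational(1, 2))) = Mul(58, Pow(3, Rational(1, 2)))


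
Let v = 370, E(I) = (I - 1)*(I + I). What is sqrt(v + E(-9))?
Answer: 5*sqrt(22) ≈ 23.452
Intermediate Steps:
E(I) = 2*I*(-1 + I) (E(I) = (-1 + I)*(2*I) = 2*I*(-1 + I))
sqrt(v + E(-9)) = sqrt(370 + 2*(-9)*(-1 - 9)) = sqrt(370 + 2*(-9)*(-10)) = sqrt(370 + 180) = sqrt(550) = 5*sqrt(22)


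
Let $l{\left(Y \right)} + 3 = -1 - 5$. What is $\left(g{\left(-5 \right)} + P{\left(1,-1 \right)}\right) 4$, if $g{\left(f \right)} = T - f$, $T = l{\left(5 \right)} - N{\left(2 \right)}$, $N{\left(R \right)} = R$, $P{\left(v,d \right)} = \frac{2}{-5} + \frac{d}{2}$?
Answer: $- \frac{138}{5} \approx -27.6$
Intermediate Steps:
$l{\left(Y \right)} = -9$ ($l{\left(Y \right)} = -3 - 6 = -9$)
$P{\left(v,d \right)} = - \frac{2}{5} + \frac{d}{2}$ ($P{\left(v,d \right)} = 2 \left(- \frac{1}{5}\right) + d \frac{1}{2} = - \frac{2}{5} + \frac{d}{2}$)
$T = -11$ ($T = -9 - 2 = -11$)
$g{\left(f \right)} = -11 - f$
$\left(g{\left(-5 \right)} + P{\left(1,-1 \right)}\right) 4 = \left(\left(-11 - -5\right) + \left(- \frac{2}{5} + \frac{1}{2} \left(-1\right)\right)\right) 4 = \left(\left(-11 + 5\right) - \frac{9}{10}\right) 4 = \left(-6 - \frac{9}{10}\right) 4 = \left(- \frac{69}{10}\right) 4 = - \frac{138}{5}$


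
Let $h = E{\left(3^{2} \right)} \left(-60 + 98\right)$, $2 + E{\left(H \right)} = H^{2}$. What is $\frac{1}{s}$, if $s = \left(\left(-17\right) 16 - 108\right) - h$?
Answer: $- \frac{1}{3382} \approx -0.00029568$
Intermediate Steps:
$E{\left(H \right)} = -2 + H^{2}$
$h = 3002$ ($h = \left(-2 + \left(3^{2}\right)^{2}\right) \left(-60 + 98\right) = \left(-2 + 9^{2}\right) 38 = \left(-2 + 81\right) 38 = 79 \cdot 38 = 3002$)
$s = -3382$ ($s = \left(\left(-17\right) 16 - 108\right) - 3002 = \left(-272 - 108\right) - 3002 = -380 - 3002 = -3382$)
$\frac{1}{s} = \frac{1}{-3382} = - \frac{1}{3382}$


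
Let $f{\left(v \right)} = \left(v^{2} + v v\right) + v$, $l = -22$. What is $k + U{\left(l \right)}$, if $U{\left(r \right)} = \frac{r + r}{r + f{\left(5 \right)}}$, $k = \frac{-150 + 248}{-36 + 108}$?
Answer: $\frac{1}{36} \approx 0.027778$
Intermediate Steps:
$f{\left(v \right)} = v + 2 v^{2}$ ($f{\left(v \right)} = \left(v^{2} + v^{2}\right) + v = 2 v^{2} + v = v + 2 v^{2}$)
$k = \frac{49}{36}$ ($k = \frac{98}{72} = 98 \cdot \frac{1}{72} = \frac{49}{36} \approx 1.3611$)
$U{\left(r \right)} = \frac{2 r}{55 + r}$ ($U{\left(r \right)} = \frac{r + r}{r + 5 \left(1 + 2 \cdot 5\right)} = \frac{2 r}{r + 5 \left(1 + 10\right)} = \frac{2 r}{r + 5 \cdot 11} = \frac{2 r}{r + 55} = \frac{2 r}{55 + r}$)
$k + U{\left(l \right)} = \frac{49}{36} + 2 \left(-22\right) \frac{1}{55 - 22} = \frac{49}{36} + 2 \left(-22\right) \frac{1}{33} = \frac{49}{36} - \frac{4}{3} = \frac{1}{36}$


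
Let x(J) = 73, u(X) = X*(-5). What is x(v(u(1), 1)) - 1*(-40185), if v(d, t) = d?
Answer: 40258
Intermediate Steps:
u(X) = -5*X
x(v(u(1), 1)) - 1*(-40185) = 73 - 1*(-40185) = 73 + 40185 = 40258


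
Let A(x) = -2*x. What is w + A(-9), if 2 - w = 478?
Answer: -458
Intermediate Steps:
w = -476 (w = 2 - 1*478 = 2 - 478 = -476)
w + A(-9) = -476 - 2*(-9) = -476 + 18 = -458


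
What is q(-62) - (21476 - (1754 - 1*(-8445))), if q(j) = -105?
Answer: -11382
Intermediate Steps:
q(-62) - (21476 - (1754 - 1*(-8445))) = -105 - (21476 - (1754 - 1*(-8445))) = -105 - (21476 - (1754 + 8445)) = -105 - (21476 - 1*10199) = -105 - (21476 - 10199) = -105 - 1*11277 = -105 - 11277 = -11382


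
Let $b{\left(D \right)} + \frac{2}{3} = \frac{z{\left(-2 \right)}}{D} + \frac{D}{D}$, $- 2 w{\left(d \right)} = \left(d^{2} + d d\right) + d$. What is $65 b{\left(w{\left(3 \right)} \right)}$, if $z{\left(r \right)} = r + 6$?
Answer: $- \frac{65}{21} \approx -3.0952$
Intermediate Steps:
$w{\left(d \right)} = - d^{2} - \frac{d}{2}$ ($w{\left(d \right)} = - \frac{\left(d^{2} + d d\right) + d}{2} = - \frac{\left(d^{2} + d^{2}\right) + d}{2} = - \frac{2 d^{2} + d}{2} = - \frac{d + 2 d^{2}}{2} = - d^{2} - \frac{d}{2}$)
$z{\left(r \right)} = 6 + r$
$b{\left(D \right)} = \frac{1}{3} + \frac{4}{D}$ ($b{\left(D \right)} = - \frac{2}{3} + \left(\frac{6 - 2}{D} + \frac{D}{D}\right) = - \frac{2}{3} + \left(\frac{4}{D} + 1\right) = - \frac{2}{3} + \left(1 + \frac{4}{D}\right) = \frac{1}{3} + \frac{4}{D}$)
$65 b{\left(w{\left(3 \right)} \right)} = 65 \frac{12 - 3 \left(\frac{1}{2} + 3\right)}{3 \left(\left(-1\right) 3 \left(\frac{1}{2} + 3\right)\right)} = 65 \frac{12 - 3 \cdot \frac{7}{2}}{3 \left(\left(-1\right) 3 \cdot \frac{7}{2}\right)} = 65 \frac{12 - \frac{21}{2}}{3 \left(- \frac{21}{2}\right)} = 65 \cdot \frac{1}{3} \left(- \frac{2}{21}\right) \frac{3}{2} = 65 \left(- \frac{1}{21}\right) = - \frac{65}{21}$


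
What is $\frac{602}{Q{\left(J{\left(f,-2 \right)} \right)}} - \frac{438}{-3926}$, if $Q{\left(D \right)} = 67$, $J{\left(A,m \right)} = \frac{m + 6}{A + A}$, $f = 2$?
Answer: $\frac{1196399}{131521} \approx 9.0966$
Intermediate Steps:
$J{\left(A,m \right)} = \frac{6 + m}{2 A}$
$\frac{602}{Q{\left(J{\left(f,-2 \right)} \right)}} - \frac{438}{-3926} = \frac{602}{67} - \frac{438}{-3926} = 602 \cdot \frac{1}{67} - - \frac{219}{1963} = \frac{602}{67} + \frac{219}{1963} = \frac{1196399}{131521}$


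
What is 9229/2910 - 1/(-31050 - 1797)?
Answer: 33683097/10620530 ≈ 3.1715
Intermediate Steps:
9229/2910 - 1/(-31050 - 1797) = 9229*(1/2910) - 1/(-32847) = 9229/2910 - 1*(-1/32847) = 9229/2910 + 1/32847 = 33683097/10620530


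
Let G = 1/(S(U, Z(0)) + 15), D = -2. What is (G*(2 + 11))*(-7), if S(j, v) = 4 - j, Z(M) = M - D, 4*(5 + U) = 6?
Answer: -182/45 ≈ -4.0444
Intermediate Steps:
U = -7/2 (U = -5 + (1/4)*6 = -5 + 3/2 = -7/2 ≈ -3.5000)
Z(M) = 2 + M (Z(M) = M - 1*(-2) = M + 2 = 2 + M)
G = 2/45 (G = 1/((4 - 1*(-7/2)) + 15) = 1/((4 + 7/2) + 15) = 1/(15/2 + 15) = 1/(45/2) = 2/45 ≈ 0.044444)
(G*(2 + 11))*(-7) = (2*(2 + 11)/45)*(-7) = ((2/45)*13)*(-7) = (26/45)*(-7) = -182/45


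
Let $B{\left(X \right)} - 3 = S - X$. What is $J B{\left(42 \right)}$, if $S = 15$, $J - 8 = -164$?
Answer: $3744$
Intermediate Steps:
$J = -156$ ($J = 8 - 164 = -156$)
$B{\left(X \right)} = 18 - X$ ($B{\left(X \right)} = 3 - \left(-15 + X\right) = 18 - X$)
$J B{\left(42 \right)} = - 156 \left(18 - 42\right) = \left(-156\right) \left(-24\right) = 3744$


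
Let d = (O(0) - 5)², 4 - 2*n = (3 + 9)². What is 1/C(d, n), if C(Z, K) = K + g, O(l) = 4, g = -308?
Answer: -1/378 ≈ -0.0026455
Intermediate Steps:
n = -70 (n = 2 - (3 + 9)²/2 = 2 - ½*12² = 2 - ½*144 = 2 - 72 = -70)
d = 1 (d = (4 - 5)² = (-1)² = 1)
C(Z, K) = -308 + K (C(Z, K) = K - 308 = -308 + K)
1/C(d, n) = 1/(-308 - 70) = 1/(-378) = -1/378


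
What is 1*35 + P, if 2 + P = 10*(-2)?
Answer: 13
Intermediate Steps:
P = -22 (P = -2 + 10*(-2) = -2 - 20 = -22)
1*35 + P = 1*35 - 22 = 35 - 22 = 13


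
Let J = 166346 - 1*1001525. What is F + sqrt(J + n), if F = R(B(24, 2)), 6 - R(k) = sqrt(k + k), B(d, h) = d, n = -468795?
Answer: 6 - 4*sqrt(3) + 3*I*sqrt(144886) ≈ -0.9282 + 1141.9*I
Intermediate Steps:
J = -835179 (J = 166346 - 1001525 = -835179)
R(k) = 6 - sqrt(2)*sqrt(k) (R(k) = 6 - sqrt(k + k) = 6 - sqrt(2*k) = 6 - sqrt(2)*sqrt(k))
F = 6 - 4*sqrt(3) (F = 6 - sqrt(2)*sqrt(24) = 6 - sqrt(2)*2*sqrt(6) = 6 - 4*sqrt(3) ≈ -0.92820)
F + sqrt(J + n) = (6 - 4*sqrt(3)) + sqrt(-835179 - 468795) = (6 - 4*sqrt(3)) + sqrt(-1303974) = (6 - 4*sqrt(3)) + 3*I*sqrt(144886) = 6 - 4*sqrt(3) + 3*I*sqrt(144886)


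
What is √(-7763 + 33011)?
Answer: 4*√1578 ≈ 158.90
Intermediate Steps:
√(-7763 + 33011) = √25248 = 4*√1578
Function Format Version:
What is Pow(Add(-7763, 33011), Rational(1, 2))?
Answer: Mul(4, Pow(1578, Rational(1, 2))) ≈ 158.90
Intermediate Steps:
Pow(Add(-7763, 33011), Rational(1, 2)) = Pow(25248, Rational(1, 2)) = Mul(4, Pow(1578, Rational(1, 2)))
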